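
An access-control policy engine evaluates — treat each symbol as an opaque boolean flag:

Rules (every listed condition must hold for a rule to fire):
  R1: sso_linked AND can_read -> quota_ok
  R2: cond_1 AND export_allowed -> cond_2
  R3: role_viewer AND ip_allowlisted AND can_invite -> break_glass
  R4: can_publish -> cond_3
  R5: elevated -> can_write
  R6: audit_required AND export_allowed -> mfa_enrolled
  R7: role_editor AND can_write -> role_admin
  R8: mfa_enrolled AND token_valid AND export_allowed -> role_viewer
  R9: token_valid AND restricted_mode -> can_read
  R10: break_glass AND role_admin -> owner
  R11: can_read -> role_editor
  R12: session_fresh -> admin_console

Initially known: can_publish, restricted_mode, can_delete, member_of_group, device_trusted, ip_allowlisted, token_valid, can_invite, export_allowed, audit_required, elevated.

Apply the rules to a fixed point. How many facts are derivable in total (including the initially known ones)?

Round 1 fires R4, R5, R6, R9, giving cond_3, can_write, mfa_enrolled, can_read.
Round 2 fires R8, R11, giving role_viewer, role_editor.
Round 3 fires R3, R7, giving break_glass, role_admin.
Round 4 fires R10, giving owner.
Closure: {audit_required, break_glass, can_delete, can_invite, can_publish, can_read, can_write, cond_3, device_trusted, elevated, export_allowed, ip_allowlisted, member_of_group, mfa_enrolled, owner, restricted_mode, role_admin, role_editor, role_viewer, token_valid} — 20 facts.

20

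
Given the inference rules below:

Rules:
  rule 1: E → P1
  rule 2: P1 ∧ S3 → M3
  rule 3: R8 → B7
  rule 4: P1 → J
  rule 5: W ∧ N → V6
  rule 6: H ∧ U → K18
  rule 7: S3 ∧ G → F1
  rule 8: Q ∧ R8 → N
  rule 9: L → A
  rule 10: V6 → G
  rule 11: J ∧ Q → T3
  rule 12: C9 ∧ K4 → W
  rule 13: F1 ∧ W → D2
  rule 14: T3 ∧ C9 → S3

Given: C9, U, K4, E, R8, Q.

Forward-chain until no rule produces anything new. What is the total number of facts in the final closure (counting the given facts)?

18

Round 1: rule 1 [E → P1]; rule 3 [R8 → B7]; rule 8 [Q ∧ R8 → N]; rule 12 [C9 ∧ K4 → W]. New: P1, B7, N, W.
Round 2: rule 4 [P1 → J]; rule 5 [W ∧ N → V6]. New: J, V6.
Round 3: rule 10 [V6 → G]; rule 11 [J ∧ Q → T3]. New: G, T3.
Round 4: rule 14 [T3 ∧ C9 → S3]. New: S3.
Round 5: rule 2 [P1 ∧ S3 → M3]; rule 7 [S3 ∧ G → F1]. New: M3, F1.
Round 6: rule 13 [F1 ∧ W → D2]. New: D2.
Closure: {B7, C9, D2, E, F1, G, J, K4, M3, N, P1, Q, R8, S3, T3, U, V6, W} — 18 facts.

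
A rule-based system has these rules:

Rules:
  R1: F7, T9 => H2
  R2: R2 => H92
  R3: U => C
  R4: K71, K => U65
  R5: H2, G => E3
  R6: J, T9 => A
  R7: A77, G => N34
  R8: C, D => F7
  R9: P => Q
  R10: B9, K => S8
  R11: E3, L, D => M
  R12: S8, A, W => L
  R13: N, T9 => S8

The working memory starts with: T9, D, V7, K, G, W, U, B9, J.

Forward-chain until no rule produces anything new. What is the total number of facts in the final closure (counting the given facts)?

17

Round 1 — R3, R6, R10, derive C, A, S8.
Round 2 — R8, R12, derive F7, L.
Round 3 — R1, derive H2.
Round 4 — R5, derive E3.
Round 5 — R11, derive M.
Closure: {A, B9, C, D, E3, F7, G, H2, J, K, L, M, S8, T9, U, V7, W} — 17 facts.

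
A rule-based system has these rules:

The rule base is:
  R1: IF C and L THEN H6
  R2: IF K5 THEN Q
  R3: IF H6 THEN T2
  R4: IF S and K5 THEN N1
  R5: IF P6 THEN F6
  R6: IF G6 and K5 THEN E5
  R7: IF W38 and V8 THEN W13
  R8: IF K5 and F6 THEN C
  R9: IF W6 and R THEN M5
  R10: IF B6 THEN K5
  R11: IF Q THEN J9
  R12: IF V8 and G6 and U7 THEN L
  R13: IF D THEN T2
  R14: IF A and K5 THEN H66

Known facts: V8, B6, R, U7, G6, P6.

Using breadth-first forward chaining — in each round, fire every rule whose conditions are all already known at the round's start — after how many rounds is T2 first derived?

Round 1: R5 [IF P6 THEN F6]; R10 [IF B6 THEN K5]; R12 [IF V8 and G6 and U7 THEN L]. New: F6, K5, L.
Round 2: R2 [IF K5 THEN Q]; R6 [IF G6 and K5 THEN E5]; R8 [IF K5 and F6 THEN C]. New: Q, E5, C.
Round 3: R1 [IF C and L THEN H6]; R11 [IF Q THEN J9]. New: H6, J9.
Round 4: R3 [IF H6 THEN T2]. New: T2.
T2 first appears in round 4.

4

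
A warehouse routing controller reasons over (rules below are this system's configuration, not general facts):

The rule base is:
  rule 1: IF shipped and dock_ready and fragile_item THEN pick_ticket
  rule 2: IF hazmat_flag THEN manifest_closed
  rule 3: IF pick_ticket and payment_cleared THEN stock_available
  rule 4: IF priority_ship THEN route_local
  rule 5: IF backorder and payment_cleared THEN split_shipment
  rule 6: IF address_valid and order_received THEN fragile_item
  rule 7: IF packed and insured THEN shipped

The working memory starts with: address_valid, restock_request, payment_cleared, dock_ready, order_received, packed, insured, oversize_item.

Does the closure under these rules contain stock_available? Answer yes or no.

Round 1: rule 6 [IF address_valid and order_received THEN fragile_item]; rule 7 [IF packed and insured THEN shipped]. New: fragile_item, shipped.
Round 2: rule 1 [IF shipped and dock_ready and fragile_item THEN pick_ticket]. New: pick_ticket.
Round 3: rule 3 [IF pick_ticket and payment_cleared THEN stock_available]. New: stock_available.
stock_available appears in round 3, so it is derivable.

yes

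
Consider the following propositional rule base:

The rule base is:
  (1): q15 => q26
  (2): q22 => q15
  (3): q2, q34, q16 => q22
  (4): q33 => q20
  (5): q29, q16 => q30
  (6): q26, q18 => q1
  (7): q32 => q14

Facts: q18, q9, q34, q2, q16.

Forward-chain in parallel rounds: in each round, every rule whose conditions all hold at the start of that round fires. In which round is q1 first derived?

4

Round 1: (3) [q2, q34, q16 => q22]. Adds q22.
Round 2: (2) [q22 => q15]. Adds q15.
Round 3: (1) [q15 => q26]. Adds q26.
Round 4: (6) [q26, q18 => q1]. Adds q1.
q1 first appears in round 4.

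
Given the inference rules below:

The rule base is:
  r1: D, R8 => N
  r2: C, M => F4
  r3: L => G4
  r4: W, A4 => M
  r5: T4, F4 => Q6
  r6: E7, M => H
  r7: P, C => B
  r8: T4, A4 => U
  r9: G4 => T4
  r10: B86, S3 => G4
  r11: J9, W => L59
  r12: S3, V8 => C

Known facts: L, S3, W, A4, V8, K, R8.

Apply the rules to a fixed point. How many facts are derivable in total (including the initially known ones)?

Round 1: r3 [L => G4]; r4 [W, A4 => M]; r12 [S3, V8 => C]. Adds G4, M, C.
Round 2: r2 [C, M => F4]; r9 [G4 => T4]. Adds F4, T4.
Round 3: r5 [T4, F4 => Q6]; r8 [T4, A4 => U]. Adds Q6, U.
Closure: {A4, C, F4, G4, K, L, M, Q6, R8, S3, T4, U, V8, W} — 14 facts.

14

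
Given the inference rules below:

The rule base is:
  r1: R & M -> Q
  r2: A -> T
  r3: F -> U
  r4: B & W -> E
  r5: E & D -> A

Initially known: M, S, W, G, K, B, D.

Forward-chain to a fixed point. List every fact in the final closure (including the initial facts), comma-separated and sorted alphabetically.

Round 1 fires r4, giving E.
Round 2 fires r5, giving A.
Round 3 fires r2, giving T.

A, B, D, E, G, K, M, S, T, W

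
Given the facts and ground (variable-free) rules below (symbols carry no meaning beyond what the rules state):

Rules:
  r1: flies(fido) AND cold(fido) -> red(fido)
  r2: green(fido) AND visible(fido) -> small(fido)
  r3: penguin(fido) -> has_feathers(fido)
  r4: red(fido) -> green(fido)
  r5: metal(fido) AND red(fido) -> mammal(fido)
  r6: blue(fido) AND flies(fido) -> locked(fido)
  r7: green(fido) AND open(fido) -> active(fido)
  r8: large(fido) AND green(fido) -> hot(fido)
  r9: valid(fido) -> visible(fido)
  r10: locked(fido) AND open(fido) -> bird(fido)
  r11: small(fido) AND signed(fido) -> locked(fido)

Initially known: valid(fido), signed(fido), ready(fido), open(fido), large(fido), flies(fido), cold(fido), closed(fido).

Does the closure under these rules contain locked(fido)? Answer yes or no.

yes

Round 1 fires r1, r9, giving red(fido), visible(fido).
Round 2 fires r4, giving green(fido).
Round 3 fires r2, r7, r8, giving small(fido), active(fido), hot(fido).
Round 4 fires r11, giving locked(fido).
Round 5 fires r10, giving bird(fido).
locked(fido) appears in round 4, so it is derivable.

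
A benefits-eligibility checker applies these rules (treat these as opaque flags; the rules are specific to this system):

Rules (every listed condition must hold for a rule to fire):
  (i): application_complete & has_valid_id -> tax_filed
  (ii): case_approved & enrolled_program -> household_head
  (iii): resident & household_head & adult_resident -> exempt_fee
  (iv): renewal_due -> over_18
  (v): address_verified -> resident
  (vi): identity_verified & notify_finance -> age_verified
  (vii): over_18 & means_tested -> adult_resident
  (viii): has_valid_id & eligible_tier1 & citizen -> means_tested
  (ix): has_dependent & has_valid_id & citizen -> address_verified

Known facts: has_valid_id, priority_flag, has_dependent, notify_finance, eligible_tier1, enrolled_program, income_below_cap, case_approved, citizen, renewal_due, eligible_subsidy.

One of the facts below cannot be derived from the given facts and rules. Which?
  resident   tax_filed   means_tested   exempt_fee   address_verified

tax_filed

Round 1: (ii) [case_approved & enrolled_program -> household_head]; (iv) [renewal_due -> over_18]; (viii) [has_valid_id & eligible_tier1 & citizen -> means_tested]; (ix) [has_dependent & has_valid_id & citizen -> address_verified]. Adds household_head, over_18, means_tested, address_verified.
Round 2: (v) [address_verified -> resident]; (vii) [over_18 & means_tested -> adult_resident]. Adds resident, adult_resident.
Round 3: (iii) [resident & household_head & adult_resident -> exempt_fee]. Adds exempt_fee.
Derived: exempt_fee (round 3), address_verified (round 1), resident (round 2), means_tested (round 1). tax_filed never appears in any round.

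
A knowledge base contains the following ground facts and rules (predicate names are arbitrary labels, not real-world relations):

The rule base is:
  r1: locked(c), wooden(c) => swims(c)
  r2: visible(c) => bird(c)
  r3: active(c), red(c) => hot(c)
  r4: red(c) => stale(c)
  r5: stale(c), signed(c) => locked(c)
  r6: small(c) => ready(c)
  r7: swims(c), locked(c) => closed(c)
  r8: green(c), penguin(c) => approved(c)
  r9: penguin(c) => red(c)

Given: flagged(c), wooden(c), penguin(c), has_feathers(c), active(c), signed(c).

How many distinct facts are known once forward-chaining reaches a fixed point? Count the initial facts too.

12

[1] r9 [penguin(c) => red(c)]. ⇒ new: red(c).
[2] r3 [active(c), red(c) => hot(c)]; r4 [red(c) => stale(c)]. ⇒ new: hot(c), stale(c).
[3] r5 [stale(c), signed(c) => locked(c)]. ⇒ new: locked(c).
[4] r1 [locked(c), wooden(c) => swims(c)]. ⇒ new: swims(c).
[5] r7 [swims(c), locked(c) => closed(c)]. ⇒ new: closed(c).
Closure: {active(c), closed(c), flagged(c), has_feathers(c), hot(c), locked(c), penguin(c), red(c), signed(c), stale(c), swims(c), wooden(c)} — 12 facts.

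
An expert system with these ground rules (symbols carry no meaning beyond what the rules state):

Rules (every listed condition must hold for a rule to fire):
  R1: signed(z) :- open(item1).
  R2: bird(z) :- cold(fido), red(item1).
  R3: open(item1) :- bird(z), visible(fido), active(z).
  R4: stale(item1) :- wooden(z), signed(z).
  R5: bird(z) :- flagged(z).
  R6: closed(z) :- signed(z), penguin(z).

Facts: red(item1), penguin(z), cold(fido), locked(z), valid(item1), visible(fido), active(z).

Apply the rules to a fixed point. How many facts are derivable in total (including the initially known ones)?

Round 1: R2 [bird(z) :- cold(fido), red(item1).]. New: bird(z).
Round 2: R3 [open(item1) :- bird(z), visible(fido), active(z).]. New: open(item1).
Round 3: R1 [signed(z) :- open(item1).]. New: signed(z).
Round 4: R6 [closed(z) :- signed(z), penguin(z).]. New: closed(z).
Closure: {active(z), bird(z), closed(z), cold(fido), locked(z), open(item1), penguin(z), red(item1), signed(z), valid(item1), visible(fido)} — 11 facts.

11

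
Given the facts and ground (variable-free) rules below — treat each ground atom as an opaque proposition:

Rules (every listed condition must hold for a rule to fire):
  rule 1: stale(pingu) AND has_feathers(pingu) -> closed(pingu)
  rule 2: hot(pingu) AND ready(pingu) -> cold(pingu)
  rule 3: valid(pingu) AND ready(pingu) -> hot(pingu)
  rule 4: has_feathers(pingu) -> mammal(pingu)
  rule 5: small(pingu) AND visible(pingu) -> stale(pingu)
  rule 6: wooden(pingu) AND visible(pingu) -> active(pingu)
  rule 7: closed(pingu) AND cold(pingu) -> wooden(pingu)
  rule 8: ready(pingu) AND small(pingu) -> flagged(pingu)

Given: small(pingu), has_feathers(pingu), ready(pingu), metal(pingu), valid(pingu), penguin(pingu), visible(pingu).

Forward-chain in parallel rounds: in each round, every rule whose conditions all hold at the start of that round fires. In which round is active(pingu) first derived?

Round 1 fires rule 3, rule 4, rule 5, rule 8, giving hot(pingu), mammal(pingu), stale(pingu), flagged(pingu).
Round 2 fires rule 1, rule 2, giving closed(pingu), cold(pingu).
Round 3 fires rule 7, giving wooden(pingu).
Round 4 fires rule 6, giving active(pingu).
active(pingu) first appears in round 4.

4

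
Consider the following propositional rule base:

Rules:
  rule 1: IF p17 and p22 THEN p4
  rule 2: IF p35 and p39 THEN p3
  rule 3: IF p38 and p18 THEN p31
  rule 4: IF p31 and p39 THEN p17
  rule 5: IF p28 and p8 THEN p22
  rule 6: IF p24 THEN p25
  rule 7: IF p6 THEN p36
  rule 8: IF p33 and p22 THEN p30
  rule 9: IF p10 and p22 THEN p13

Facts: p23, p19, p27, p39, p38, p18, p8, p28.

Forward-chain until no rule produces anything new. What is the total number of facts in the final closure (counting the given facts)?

Round 1: rule 3 [IF p38 and p18 THEN p31]; rule 5 [IF p28 and p8 THEN p22]. New: p31, p22.
Round 2: rule 4 [IF p31 and p39 THEN p17]. New: p17.
Round 3: rule 1 [IF p17 and p22 THEN p4]. New: p4.
Closure: {p17, p18, p19, p22, p23, p27, p28, p31, p38, p39, p4, p8} — 12 facts.

12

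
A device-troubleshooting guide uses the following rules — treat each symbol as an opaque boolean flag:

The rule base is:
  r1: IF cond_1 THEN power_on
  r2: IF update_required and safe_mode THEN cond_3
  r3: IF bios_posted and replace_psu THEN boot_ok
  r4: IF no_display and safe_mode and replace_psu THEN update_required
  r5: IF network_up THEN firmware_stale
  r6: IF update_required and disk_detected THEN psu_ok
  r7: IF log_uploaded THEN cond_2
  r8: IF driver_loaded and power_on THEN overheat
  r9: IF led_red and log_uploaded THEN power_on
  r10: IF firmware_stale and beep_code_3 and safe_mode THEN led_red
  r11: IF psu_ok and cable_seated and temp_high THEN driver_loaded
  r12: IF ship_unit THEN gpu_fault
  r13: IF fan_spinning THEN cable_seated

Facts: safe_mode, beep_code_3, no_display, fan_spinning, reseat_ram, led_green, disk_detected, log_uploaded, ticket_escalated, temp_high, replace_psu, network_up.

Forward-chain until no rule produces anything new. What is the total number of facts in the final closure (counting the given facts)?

22

[1] r4 [IF no_display and safe_mode and replace_psu THEN update_required]; r5 [IF network_up THEN firmware_stale]; r7 [IF log_uploaded THEN cond_2]; r13 [IF fan_spinning THEN cable_seated]. ⇒ new: update_required, firmware_stale, cond_2, cable_seated.
[2] r2 [IF update_required and safe_mode THEN cond_3]; r6 [IF update_required and disk_detected THEN psu_ok]; r10 [IF firmware_stale and beep_code_3 and safe_mode THEN led_red]. ⇒ new: cond_3, psu_ok, led_red.
[3] r9 [IF led_red and log_uploaded THEN power_on]; r11 [IF psu_ok and cable_seated and temp_high THEN driver_loaded]. ⇒ new: power_on, driver_loaded.
[4] r8 [IF driver_loaded and power_on THEN overheat]. ⇒ new: overheat.
Closure: {beep_code_3, cable_seated, cond_2, cond_3, disk_detected, driver_loaded, fan_spinning, firmware_stale, led_green, led_red, log_uploaded, network_up, no_display, overheat, power_on, psu_ok, replace_psu, reseat_ram, safe_mode, temp_high, ticket_escalated, update_required} — 22 facts.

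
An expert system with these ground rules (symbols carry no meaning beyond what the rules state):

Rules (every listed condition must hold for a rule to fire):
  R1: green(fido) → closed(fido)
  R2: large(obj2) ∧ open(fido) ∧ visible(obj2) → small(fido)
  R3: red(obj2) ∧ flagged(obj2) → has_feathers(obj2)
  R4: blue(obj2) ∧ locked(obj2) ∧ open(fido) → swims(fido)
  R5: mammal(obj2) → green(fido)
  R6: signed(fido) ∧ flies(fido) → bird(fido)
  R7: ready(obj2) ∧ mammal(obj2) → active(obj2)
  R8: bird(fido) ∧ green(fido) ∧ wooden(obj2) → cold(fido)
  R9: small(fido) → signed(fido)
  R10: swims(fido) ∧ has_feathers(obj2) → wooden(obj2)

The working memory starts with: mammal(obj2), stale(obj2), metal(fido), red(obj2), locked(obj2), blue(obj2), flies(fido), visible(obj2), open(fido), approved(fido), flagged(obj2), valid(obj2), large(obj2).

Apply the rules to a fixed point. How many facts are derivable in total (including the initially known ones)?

Round 1: R2 [large(obj2) ∧ open(fido) ∧ visible(obj2) → small(fido)]; R3 [red(obj2) ∧ flagged(obj2) → has_feathers(obj2)]; R4 [blue(obj2) ∧ locked(obj2) ∧ open(fido) → swims(fido)]; R5 [mammal(obj2) → green(fido)]. New: small(fido), has_feathers(obj2), swims(fido), green(fido).
Round 2: R1 [green(fido) → closed(fido)]; R9 [small(fido) → signed(fido)]; R10 [swims(fido) ∧ has_feathers(obj2) → wooden(obj2)]. New: closed(fido), signed(fido), wooden(obj2).
Round 3: R6 [signed(fido) ∧ flies(fido) → bird(fido)]. New: bird(fido).
Round 4: R8 [bird(fido) ∧ green(fido) ∧ wooden(obj2) → cold(fido)]. New: cold(fido).
Closure: {approved(fido), bird(fido), blue(obj2), closed(fido), cold(fido), flagged(obj2), flies(fido), green(fido), has_feathers(obj2), large(obj2), locked(obj2), mammal(obj2), metal(fido), open(fido), red(obj2), signed(fido), small(fido), stale(obj2), swims(fido), valid(obj2), visible(obj2), wooden(obj2)} — 22 facts.

22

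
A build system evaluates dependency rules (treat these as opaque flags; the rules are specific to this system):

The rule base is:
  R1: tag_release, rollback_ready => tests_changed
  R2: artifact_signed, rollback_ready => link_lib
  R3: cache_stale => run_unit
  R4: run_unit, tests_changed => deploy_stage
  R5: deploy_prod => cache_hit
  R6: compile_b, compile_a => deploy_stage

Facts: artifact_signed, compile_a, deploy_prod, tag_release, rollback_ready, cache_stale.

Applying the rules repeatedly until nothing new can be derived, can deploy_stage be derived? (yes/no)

[1] R1 [tag_release, rollback_ready => tests_changed]; R2 [artifact_signed, rollback_ready => link_lib]; R3 [cache_stale => run_unit]; R5 [deploy_prod => cache_hit]. ⇒ new: tests_changed, link_lib, run_unit, cache_hit.
[2] R4 [run_unit, tests_changed => deploy_stage]. ⇒ new: deploy_stage.
deploy_stage appears in round 2, so it is derivable.

yes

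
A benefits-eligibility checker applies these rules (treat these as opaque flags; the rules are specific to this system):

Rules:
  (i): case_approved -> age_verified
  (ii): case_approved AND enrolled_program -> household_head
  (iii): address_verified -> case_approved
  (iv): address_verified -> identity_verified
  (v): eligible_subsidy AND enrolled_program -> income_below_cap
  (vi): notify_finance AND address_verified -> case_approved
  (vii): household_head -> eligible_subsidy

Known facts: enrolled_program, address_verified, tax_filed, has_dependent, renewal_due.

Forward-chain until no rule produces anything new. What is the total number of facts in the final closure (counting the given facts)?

Round 1 — (iii), (iv), derive case_approved, identity_verified.
Round 2 — (i), (ii), derive age_verified, household_head.
Round 3 — (vii), derive eligible_subsidy.
Round 4 — (v), derive income_below_cap.
Closure: {address_verified, age_verified, case_approved, eligible_subsidy, enrolled_program, has_dependent, household_head, identity_verified, income_below_cap, renewal_due, tax_filed} — 11 facts.

11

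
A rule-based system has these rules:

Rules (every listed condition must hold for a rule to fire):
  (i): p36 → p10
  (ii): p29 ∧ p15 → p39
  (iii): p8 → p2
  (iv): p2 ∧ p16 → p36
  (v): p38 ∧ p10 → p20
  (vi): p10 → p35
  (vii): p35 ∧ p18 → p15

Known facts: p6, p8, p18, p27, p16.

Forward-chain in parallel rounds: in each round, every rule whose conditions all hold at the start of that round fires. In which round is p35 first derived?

Round 1: (iii) [p8 → p2]. New: p2.
Round 2: (iv) [p2 ∧ p16 → p36]. New: p36.
Round 3: (i) [p36 → p10]. New: p10.
Round 4: (vi) [p10 → p35]. New: p35.
p35 first appears in round 4.

4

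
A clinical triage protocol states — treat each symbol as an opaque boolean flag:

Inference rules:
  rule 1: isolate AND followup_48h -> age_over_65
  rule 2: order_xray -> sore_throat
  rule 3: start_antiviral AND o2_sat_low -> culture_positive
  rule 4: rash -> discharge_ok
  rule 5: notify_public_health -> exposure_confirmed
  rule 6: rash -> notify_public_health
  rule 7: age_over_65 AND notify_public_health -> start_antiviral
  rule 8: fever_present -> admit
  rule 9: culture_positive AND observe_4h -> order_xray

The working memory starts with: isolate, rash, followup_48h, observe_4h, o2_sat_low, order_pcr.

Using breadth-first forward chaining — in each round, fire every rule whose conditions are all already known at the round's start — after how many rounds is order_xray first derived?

Round 1: rule 1 [isolate AND followup_48h -> age_over_65]; rule 4 [rash -> discharge_ok]; rule 6 [rash -> notify_public_health]. New: age_over_65, discharge_ok, notify_public_health.
Round 2: rule 5 [notify_public_health -> exposure_confirmed]; rule 7 [age_over_65 AND notify_public_health -> start_antiviral]. New: exposure_confirmed, start_antiviral.
Round 3: rule 3 [start_antiviral AND o2_sat_low -> culture_positive]. New: culture_positive.
Round 4: rule 9 [culture_positive AND observe_4h -> order_xray]. New: order_xray.
order_xray first appears in round 4.

4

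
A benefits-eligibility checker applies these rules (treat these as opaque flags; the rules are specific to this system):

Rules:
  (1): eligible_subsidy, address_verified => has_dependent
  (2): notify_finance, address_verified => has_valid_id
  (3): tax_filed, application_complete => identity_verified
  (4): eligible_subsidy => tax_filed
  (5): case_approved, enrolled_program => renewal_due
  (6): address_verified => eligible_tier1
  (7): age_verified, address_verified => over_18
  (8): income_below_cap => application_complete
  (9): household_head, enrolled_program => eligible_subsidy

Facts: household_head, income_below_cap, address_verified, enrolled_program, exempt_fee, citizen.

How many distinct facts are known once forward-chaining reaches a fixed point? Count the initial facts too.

Round 1: (6) [address_verified => eligible_tier1]; (8) [income_below_cap => application_complete]; (9) [household_head, enrolled_program => eligible_subsidy]. New: eligible_tier1, application_complete, eligible_subsidy.
Round 2: (1) [eligible_subsidy, address_verified => has_dependent]; (4) [eligible_subsidy => tax_filed]. New: has_dependent, tax_filed.
Round 3: (3) [tax_filed, application_complete => identity_verified]. New: identity_verified.
Closure: {address_verified, application_complete, citizen, eligible_subsidy, eligible_tier1, enrolled_program, exempt_fee, has_dependent, household_head, identity_verified, income_below_cap, tax_filed} — 12 facts.

12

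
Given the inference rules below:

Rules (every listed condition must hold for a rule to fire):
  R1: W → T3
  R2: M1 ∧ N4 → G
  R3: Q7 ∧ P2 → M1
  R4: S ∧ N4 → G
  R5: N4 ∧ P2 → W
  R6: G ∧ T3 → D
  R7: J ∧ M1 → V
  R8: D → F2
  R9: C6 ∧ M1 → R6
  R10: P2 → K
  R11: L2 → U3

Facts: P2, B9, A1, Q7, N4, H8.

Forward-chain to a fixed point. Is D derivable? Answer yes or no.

[1] R3 [Q7 ∧ P2 → M1]; R5 [N4 ∧ P2 → W]; R10 [P2 → K]. ⇒ new: M1, W, K.
[2] R1 [W → T3]; R2 [M1 ∧ N4 → G]. ⇒ new: T3, G.
[3] R6 [G ∧ T3 → D]. ⇒ new: D.
[4] R8 [D → F2]. ⇒ new: F2.
D appears in round 3, so it is derivable.

yes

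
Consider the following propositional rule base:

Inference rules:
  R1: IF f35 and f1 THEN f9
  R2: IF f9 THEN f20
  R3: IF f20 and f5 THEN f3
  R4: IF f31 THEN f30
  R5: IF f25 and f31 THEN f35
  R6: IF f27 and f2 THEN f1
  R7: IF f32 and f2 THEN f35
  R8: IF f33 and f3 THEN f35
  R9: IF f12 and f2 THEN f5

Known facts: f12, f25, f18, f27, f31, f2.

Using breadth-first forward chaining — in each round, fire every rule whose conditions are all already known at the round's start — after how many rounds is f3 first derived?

4

[1] R4 [IF f31 THEN f30]; R5 [IF f25 and f31 THEN f35]; R6 [IF f27 and f2 THEN f1]; R9 [IF f12 and f2 THEN f5]. ⇒ new: f30, f35, f1, f5.
[2] R1 [IF f35 and f1 THEN f9]. ⇒ new: f9.
[3] R2 [IF f9 THEN f20]. ⇒ new: f20.
[4] R3 [IF f20 and f5 THEN f3]. ⇒ new: f3.
f3 first appears in round 4.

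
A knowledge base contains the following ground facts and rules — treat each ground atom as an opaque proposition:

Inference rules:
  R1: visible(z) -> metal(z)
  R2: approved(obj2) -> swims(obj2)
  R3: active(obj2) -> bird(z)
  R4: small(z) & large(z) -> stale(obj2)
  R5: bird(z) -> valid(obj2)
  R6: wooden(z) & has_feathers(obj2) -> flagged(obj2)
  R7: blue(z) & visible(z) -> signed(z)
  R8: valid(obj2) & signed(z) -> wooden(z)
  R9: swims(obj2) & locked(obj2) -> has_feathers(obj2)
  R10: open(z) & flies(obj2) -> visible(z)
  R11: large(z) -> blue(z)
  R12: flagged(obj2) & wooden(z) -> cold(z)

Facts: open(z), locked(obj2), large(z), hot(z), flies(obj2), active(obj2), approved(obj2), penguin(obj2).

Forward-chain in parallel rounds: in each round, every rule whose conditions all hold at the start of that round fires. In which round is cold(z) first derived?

[1] R2 [approved(obj2) -> swims(obj2)]; R3 [active(obj2) -> bird(z)]; R10 [open(z) & flies(obj2) -> visible(z)]; R11 [large(z) -> blue(z)]. ⇒ new: swims(obj2), bird(z), visible(z), blue(z).
[2] R1 [visible(z) -> metal(z)]; R5 [bird(z) -> valid(obj2)]; R7 [blue(z) & visible(z) -> signed(z)]; R9 [swims(obj2) & locked(obj2) -> has_feathers(obj2)]. ⇒ new: metal(z), valid(obj2), signed(z), has_feathers(obj2).
[3] R8 [valid(obj2) & signed(z) -> wooden(z)]. ⇒ new: wooden(z).
[4] R6 [wooden(z) & has_feathers(obj2) -> flagged(obj2)]. ⇒ new: flagged(obj2).
[5] R12 [flagged(obj2) & wooden(z) -> cold(z)]. ⇒ new: cold(z).
cold(z) first appears in round 5.

5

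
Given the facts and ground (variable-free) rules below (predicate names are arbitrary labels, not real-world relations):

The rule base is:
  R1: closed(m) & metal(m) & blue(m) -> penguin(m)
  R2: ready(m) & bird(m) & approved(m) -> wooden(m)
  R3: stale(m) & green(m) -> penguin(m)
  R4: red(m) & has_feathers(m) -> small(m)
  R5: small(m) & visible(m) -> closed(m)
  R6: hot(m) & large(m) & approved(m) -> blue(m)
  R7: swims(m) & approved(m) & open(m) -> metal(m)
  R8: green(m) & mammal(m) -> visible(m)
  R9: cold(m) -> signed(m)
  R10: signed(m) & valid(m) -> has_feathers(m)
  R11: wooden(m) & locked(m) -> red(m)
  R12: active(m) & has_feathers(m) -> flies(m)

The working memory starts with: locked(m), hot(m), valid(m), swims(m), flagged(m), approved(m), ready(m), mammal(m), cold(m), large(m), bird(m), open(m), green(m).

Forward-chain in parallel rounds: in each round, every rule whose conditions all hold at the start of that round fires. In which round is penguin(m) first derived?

5

Round 1: R2 [ready(m) & bird(m) & approved(m) -> wooden(m)]; R6 [hot(m) & large(m) & approved(m) -> blue(m)]; R7 [swims(m) & approved(m) & open(m) -> metal(m)]; R8 [green(m) & mammal(m) -> visible(m)]; R9 [cold(m) -> signed(m)]. New: wooden(m), blue(m), metal(m), visible(m), signed(m).
Round 2: R10 [signed(m) & valid(m) -> has_feathers(m)]; R11 [wooden(m) & locked(m) -> red(m)]. New: has_feathers(m), red(m).
Round 3: R4 [red(m) & has_feathers(m) -> small(m)]. New: small(m).
Round 4: R5 [small(m) & visible(m) -> closed(m)]. New: closed(m).
Round 5: R1 [closed(m) & metal(m) & blue(m) -> penguin(m)]. New: penguin(m).
penguin(m) first appears in round 5.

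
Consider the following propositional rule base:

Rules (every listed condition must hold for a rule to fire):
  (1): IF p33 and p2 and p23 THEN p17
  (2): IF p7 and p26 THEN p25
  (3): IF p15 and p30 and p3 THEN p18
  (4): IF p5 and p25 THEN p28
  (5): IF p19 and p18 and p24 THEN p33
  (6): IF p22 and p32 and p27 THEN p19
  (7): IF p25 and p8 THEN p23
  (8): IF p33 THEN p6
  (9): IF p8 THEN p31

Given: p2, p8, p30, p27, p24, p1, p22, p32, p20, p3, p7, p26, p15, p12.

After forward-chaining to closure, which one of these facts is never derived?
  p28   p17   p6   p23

Round 1 fires (2), (3), (6), (9), giving p25, p18, p19, p31.
Round 2 fires (5), (7), giving p33, p23.
Round 3 fires (1), (8), giving p17, p6.
Derived: p23 (round 2), p6 (round 3), p17 (round 3). p28 never appears in any round.

p28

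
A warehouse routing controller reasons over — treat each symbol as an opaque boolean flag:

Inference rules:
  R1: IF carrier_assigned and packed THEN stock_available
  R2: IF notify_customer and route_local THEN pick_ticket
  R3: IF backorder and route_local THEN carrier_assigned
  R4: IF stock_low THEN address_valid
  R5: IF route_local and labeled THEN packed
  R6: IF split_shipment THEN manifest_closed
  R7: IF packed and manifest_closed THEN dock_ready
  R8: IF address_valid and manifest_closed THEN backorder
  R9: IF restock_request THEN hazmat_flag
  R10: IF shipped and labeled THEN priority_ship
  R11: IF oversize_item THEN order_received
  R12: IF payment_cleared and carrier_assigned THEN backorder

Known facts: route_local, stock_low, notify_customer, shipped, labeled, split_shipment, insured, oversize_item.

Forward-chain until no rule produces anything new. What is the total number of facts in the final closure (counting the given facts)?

Round 1 — R2, R4, R5, R6, R10, R11, derive pick_ticket, address_valid, packed, manifest_closed, priority_ship, order_received.
Round 2 — R7, R8, derive dock_ready, backorder.
Round 3 — R3, derive carrier_assigned.
Round 4 — R1, derive stock_available.
Closure: {address_valid, backorder, carrier_assigned, dock_ready, insured, labeled, manifest_closed, notify_customer, order_received, oversize_item, packed, pick_ticket, priority_ship, route_local, shipped, split_shipment, stock_available, stock_low} — 18 facts.

18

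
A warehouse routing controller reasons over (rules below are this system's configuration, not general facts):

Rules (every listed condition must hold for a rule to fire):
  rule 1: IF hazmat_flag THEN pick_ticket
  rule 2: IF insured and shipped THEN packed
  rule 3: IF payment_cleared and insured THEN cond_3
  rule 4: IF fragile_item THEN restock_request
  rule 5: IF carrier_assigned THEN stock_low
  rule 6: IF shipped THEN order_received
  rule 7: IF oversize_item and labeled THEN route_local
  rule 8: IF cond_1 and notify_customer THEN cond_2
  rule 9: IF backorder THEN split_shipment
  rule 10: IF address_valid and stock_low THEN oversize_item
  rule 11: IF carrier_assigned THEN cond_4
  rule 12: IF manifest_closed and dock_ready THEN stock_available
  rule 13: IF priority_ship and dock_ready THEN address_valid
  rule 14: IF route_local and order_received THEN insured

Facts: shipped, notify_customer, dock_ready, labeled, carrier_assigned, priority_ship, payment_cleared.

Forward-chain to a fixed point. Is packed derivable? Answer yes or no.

yes

Round 1: rule 5 [IF carrier_assigned THEN stock_low]; rule 6 [IF shipped THEN order_received]; rule 11 [IF carrier_assigned THEN cond_4]; rule 13 [IF priority_ship and dock_ready THEN address_valid]. New: stock_low, order_received, cond_4, address_valid.
Round 2: rule 10 [IF address_valid and stock_low THEN oversize_item]. New: oversize_item.
Round 3: rule 7 [IF oversize_item and labeled THEN route_local]. New: route_local.
Round 4: rule 14 [IF route_local and order_received THEN insured]. New: insured.
Round 5: rule 2 [IF insured and shipped THEN packed]; rule 3 [IF payment_cleared and insured THEN cond_3]. New: packed, cond_3.
packed appears in round 5, so it is derivable.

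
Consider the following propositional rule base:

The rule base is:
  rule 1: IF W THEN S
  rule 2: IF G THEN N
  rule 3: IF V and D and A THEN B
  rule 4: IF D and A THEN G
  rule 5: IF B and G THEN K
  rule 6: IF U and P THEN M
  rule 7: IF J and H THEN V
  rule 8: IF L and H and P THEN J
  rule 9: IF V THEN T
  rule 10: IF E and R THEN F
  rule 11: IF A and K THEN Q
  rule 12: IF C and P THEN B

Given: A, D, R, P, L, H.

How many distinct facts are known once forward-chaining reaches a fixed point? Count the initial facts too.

14

Round 1: rule 4 [IF D and A THEN G]; rule 8 [IF L and H and P THEN J]. Adds G, J.
Round 2: rule 2 [IF G THEN N]; rule 7 [IF J and H THEN V]. Adds N, V.
Round 3: rule 3 [IF V and D and A THEN B]; rule 9 [IF V THEN T]. Adds B, T.
Round 4: rule 5 [IF B and G THEN K]. Adds K.
Round 5: rule 11 [IF A and K THEN Q]. Adds Q.
Closure: {A, B, D, G, H, J, K, L, N, P, Q, R, T, V} — 14 facts.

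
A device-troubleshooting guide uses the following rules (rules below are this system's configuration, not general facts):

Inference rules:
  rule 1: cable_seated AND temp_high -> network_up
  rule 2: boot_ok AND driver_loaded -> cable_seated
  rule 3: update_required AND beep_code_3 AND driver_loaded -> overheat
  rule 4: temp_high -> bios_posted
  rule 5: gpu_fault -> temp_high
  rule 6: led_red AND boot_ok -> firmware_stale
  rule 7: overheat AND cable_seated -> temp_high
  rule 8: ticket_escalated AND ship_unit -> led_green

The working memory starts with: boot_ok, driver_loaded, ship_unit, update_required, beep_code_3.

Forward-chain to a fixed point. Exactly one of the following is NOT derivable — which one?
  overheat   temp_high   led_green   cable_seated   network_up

led_green

Round 1 fires rule 2, rule 3, giving cable_seated, overheat.
Round 2 fires rule 7, giving temp_high.
Round 3 fires rule 1, rule 4, giving network_up, bios_posted.
Derived: temp_high (round 2), overheat (round 1), cable_seated (round 1), network_up (round 3). led_green never appears in any round.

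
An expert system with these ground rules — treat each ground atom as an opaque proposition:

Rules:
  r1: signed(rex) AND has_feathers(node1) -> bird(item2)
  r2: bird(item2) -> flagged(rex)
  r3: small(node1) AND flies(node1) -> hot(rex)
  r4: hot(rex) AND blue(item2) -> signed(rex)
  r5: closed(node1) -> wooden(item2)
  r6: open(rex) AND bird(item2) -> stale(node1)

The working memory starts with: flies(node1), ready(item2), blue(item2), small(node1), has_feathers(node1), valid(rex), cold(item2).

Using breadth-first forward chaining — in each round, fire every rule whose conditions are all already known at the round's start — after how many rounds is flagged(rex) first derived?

Round 1: r3 [small(node1) AND flies(node1) -> hot(rex)]. New: hot(rex).
Round 2: r4 [hot(rex) AND blue(item2) -> signed(rex)]. New: signed(rex).
Round 3: r1 [signed(rex) AND has_feathers(node1) -> bird(item2)]. New: bird(item2).
Round 4: r2 [bird(item2) -> flagged(rex)]. New: flagged(rex).
flagged(rex) first appears in round 4.

4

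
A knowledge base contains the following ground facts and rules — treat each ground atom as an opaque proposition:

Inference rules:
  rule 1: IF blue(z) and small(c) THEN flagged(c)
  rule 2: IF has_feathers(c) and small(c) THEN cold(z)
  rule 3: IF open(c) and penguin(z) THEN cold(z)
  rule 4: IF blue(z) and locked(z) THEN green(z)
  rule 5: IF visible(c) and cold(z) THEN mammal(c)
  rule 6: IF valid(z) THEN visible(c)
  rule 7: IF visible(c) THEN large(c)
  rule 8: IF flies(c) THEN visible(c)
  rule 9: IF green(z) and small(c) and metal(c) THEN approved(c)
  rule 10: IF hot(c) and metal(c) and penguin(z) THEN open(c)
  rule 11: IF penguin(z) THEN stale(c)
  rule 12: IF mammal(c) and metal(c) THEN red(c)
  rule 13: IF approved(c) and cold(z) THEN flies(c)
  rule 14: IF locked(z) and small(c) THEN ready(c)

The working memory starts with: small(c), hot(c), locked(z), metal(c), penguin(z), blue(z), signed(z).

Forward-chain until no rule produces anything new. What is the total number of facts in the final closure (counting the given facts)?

19

Round 1: rule 1 [IF blue(z) and small(c) THEN flagged(c)]; rule 4 [IF blue(z) and locked(z) THEN green(z)]; rule 10 [IF hot(c) and metal(c) and penguin(z) THEN open(c)]; rule 11 [IF penguin(z) THEN stale(c)]; rule 14 [IF locked(z) and small(c) THEN ready(c)]. New: flagged(c), green(z), open(c), stale(c), ready(c).
Round 2: rule 3 [IF open(c) and penguin(z) THEN cold(z)]; rule 9 [IF green(z) and small(c) and metal(c) THEN approved(c)]. New: cold(z), approved(c).
Round 3: rule 13 [IF approved(c) and cold(z) THEN flies(c)]. New: flies(c).
Round 4: rule 8 [IF flies(c) THEN visible(c)]. New: visible(c).
Round 5: rule 5 [IF visible(c) and cold(z) THEN mammal(c)]; rule 7 [IF visible(c) THEN large(c)]. New: mammal(c), large(c).
Round 6: rule 12 [IF mammal(c) and metal(c) THEN red(c)]. New: red(c).
Closure: {approved(c), blue(z), cold(z), flagged(c), flies(c), green(z), hot(c), large(c), locked(z), mammal(c), metal(c), open(c), penguin(z), ready(c), red(c), signed(z), small(c), stale(c), visible(c)} — 19 facts.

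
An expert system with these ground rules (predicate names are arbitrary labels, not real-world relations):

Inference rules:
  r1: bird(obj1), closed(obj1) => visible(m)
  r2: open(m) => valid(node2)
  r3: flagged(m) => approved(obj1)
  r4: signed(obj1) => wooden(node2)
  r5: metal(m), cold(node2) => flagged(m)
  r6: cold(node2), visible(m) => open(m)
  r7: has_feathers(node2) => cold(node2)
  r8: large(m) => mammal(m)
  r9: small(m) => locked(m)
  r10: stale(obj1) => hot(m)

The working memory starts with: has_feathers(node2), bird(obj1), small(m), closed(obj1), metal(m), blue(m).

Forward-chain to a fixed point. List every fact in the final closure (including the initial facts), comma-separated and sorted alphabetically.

[1] r1 [bird(obj1), closed(obj1) => visible(m)]; r7 [has_feathers(node2) => cold(node2)]; r9 [small(m) => locked(m)]. ⇒ new: visible(m), cold(node2), locked(m).
[2] r5 [metal(m), cold(node2) => flagged(m)]; r6 [cold(node2), visible(m) => open(m)]. ⇒ new: flagged(m), open(m).
[3] r2 [open(m) => valid(node2)]; r3 [flagged(m) => approved(obj1)]. ⇒ new: valid(node2), approved(obj1).

approved(obj1), bird(obj1), blue(m), closed(obj1), cold(node2), flagged(m), has_feathers(node2), locked(m), metal(m), open(m), small(m), valid(node2), visible(m)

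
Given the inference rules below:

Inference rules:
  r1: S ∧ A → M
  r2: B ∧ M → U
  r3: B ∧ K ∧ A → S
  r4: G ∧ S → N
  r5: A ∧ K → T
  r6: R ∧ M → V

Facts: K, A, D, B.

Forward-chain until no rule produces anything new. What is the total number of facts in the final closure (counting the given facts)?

8

Round 1 — r3, r5, derive S, T.
Round 2 — r1, derive M.
Round 3 — r2, derive U.
Closure: {A, B, D, K, M, S, T, U} — 8 facts.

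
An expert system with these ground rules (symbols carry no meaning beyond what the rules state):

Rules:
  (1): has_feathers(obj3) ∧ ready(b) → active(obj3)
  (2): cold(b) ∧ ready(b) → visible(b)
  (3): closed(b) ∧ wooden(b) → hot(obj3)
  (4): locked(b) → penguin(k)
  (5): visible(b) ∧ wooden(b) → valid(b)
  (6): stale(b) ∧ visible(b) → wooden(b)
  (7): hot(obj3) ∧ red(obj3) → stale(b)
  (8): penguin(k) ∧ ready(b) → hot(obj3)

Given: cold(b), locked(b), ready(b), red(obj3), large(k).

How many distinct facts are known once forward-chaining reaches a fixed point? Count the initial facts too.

11

Round 1: (2) [cold(b) ∧ ready(b) → visible(b)]; (4) [locked(b) → penguin(k)]. Adds visible(b), penguin(k).
Round 2: (8) [penguin(k) ∧ ready(b) → hot(obj3)]. Adds hot(obj3).
Round 3: (7) [hot(obj3) ∧ red(obj3) → stale(b)]. Adds stale(b).
Round 4: (6) [stale(b) ∧ visible(b) → wooden(b)]. Adds wooden(b).
Round 5: (5) [visible(b) ∧ wooden(b) → valid(b)]. Adds valid(b).
Closure: {cold(b), hot(obj3), large(k), locked(b), penguin(k), ready(b), red(obj3), stale(b), valid(b), visible(b), wooden(b)} — 11 facts.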